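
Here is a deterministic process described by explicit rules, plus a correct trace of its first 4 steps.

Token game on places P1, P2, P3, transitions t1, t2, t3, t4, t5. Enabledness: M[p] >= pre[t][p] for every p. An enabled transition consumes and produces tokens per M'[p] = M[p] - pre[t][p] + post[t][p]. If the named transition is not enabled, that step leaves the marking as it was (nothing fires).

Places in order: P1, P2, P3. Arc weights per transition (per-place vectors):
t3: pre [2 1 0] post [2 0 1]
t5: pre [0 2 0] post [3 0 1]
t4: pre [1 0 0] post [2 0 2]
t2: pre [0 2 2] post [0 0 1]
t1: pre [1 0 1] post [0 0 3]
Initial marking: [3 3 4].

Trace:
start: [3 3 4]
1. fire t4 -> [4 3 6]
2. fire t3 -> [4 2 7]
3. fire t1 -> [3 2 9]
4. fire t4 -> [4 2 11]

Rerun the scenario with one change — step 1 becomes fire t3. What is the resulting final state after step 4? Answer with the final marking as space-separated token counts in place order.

3 1 10

(re-executing from step 1 with the substitution; state before step 1: [3 3 4])
1. fire t3 -> [3 2 5]
2. fire t3 -> [3 1 6]
3. fire t1 -> [2 1 8]
4. fire t4 -> [3 1 10]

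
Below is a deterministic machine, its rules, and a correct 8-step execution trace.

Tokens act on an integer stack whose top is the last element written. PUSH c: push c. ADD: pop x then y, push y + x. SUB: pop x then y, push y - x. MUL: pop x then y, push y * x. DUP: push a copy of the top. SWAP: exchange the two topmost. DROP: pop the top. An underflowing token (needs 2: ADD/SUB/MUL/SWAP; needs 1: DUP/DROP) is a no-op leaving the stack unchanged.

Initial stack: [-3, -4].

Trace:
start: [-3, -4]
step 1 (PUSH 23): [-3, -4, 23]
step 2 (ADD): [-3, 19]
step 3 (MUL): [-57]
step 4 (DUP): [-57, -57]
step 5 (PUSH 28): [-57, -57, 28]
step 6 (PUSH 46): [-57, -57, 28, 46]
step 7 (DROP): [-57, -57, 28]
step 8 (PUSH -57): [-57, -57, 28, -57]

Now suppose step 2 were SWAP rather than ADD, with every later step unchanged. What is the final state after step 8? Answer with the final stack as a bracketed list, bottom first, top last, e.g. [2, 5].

(re-executing from step 2 with the substitution; state before step 2: [-3, -4, 23])
step 2 (SWAP): [-3, 23, -4]
step 3 (MUL): [-3, -92]
step 4 (DUP): [-3, -92, -92]
step 5 (PUSH 28): [-3, -92, -92, 28]
step 6 (PUSH 46): [-3, -92, -92, 28, 46]
step 7 (DROP): [-3, -92, -92, 28]
step 8 (PUSH -57): [-3, -92, -92, 28, -57]

[-3, -92, -92, 28, -57]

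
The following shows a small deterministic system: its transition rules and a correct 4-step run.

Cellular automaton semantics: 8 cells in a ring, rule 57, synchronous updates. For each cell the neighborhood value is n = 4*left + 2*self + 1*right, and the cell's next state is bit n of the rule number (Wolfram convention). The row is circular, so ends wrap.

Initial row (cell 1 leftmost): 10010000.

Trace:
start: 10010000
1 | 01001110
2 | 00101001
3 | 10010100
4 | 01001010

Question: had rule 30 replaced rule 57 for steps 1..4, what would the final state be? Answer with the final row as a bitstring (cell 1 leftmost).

11011011

(re-executing steps 1..4 under rule 30; state before step 1: 10010000)
1 | 11111001
2 | 00000111
3 | 10001100
4 | 11011011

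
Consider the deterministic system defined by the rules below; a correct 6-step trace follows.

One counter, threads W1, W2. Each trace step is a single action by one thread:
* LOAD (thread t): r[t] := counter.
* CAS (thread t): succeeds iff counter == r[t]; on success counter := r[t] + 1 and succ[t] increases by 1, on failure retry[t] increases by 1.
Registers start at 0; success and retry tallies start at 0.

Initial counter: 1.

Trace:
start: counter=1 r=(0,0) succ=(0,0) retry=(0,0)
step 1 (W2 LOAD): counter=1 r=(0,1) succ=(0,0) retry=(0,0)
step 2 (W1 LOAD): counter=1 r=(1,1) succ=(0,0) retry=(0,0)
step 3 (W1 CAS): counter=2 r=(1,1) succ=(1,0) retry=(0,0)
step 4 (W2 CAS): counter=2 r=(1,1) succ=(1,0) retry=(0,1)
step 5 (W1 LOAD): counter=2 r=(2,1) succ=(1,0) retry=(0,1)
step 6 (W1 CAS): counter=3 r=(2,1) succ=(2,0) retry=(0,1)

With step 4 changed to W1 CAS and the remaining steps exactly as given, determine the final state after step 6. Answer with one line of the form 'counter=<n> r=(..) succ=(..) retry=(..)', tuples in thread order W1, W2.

(re-executing from step 4 with the substitution; state before step 4: counter=2 r=(1,1) succ=(1,0) retry=(0,0))
step 4 (W1 CAS): counter=2 r=(1,1) succ=(1,0) retry=(1,0)
step 5 (W1 LOAD): counter=2 r=(2,1) succ=(1,0) retry=(1,0)
step 6 (W1 CAS): counter=3 r=(2,1) succ=(2,0) retry=(1,0)

counter=3 r=(2,1) succ=(2,0) retry=(1,0)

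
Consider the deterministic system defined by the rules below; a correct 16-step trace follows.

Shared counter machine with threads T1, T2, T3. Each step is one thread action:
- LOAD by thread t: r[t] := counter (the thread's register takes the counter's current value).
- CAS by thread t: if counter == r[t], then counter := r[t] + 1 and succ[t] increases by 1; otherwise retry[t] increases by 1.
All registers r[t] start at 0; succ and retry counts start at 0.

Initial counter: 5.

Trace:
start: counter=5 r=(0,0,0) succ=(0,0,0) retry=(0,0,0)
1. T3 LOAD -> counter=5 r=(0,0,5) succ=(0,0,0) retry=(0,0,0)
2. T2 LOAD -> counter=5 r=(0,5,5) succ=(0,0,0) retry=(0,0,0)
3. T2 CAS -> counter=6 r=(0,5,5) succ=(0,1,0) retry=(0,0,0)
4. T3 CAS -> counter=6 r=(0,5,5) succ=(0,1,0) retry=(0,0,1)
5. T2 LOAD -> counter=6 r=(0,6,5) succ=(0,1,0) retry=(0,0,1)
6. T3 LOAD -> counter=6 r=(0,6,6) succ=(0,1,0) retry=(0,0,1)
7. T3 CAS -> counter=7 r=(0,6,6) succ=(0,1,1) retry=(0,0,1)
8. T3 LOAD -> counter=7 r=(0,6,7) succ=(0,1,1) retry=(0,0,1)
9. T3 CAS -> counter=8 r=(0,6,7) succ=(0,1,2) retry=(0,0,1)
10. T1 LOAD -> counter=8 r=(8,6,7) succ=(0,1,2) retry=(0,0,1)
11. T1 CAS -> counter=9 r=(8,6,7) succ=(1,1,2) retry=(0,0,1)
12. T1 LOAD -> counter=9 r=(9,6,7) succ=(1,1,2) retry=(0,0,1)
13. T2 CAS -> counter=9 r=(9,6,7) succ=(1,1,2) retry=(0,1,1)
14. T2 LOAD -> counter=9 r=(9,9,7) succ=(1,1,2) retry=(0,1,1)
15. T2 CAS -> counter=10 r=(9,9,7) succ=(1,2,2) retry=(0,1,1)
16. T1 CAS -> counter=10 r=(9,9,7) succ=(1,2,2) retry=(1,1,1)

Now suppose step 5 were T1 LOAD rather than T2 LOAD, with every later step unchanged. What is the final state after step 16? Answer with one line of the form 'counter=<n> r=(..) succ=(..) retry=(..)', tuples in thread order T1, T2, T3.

(re-executing from step 5 with the substitution; state before step 5: counter=6 r=(0,5,5) succ=(0,1,0) retry=(0,0,1))
5. T1 LOAD -> counter=6 r=(6,5,5) succ=(0,1,0) retry=(0,0,1)
6. T3 LOAD -> counter=6 r=(6,5,6) succ=(0,1,0) retry=(0,0,1)
7. T3 CAS -> counter=7 r=(6,5,6) succ=(0,1,1) retry=(0,0,1)
8. T3 LOAD -> counter=7 r=(6,5,7) succ=(0,1,1) retry=(0,0,1)
9. T3 CAS -> counter=8 r=(6,5,7) succ=(0,1,2) retry=(0,0,1)
10. T1 LOAD -> counter=8 r=(8,5,7) succ=(0,1,2) retry=(0,0,1)
11. T1 CAS -> counter=9 r=(8,5,7) succ=(1,1,2) retry=(0,0,1)
12. T1 LOAD -> counter=9 r=(9,5,7) succ=(1,1,2) retry=(0,0,1)
13. T2 CAS -> counter=9 r=(9,5,7) succ=(1,1,2) retry=(0,1,1)
14. T2 LOAD -> counter=9 r=(9,9,7) succ=(1,1,2) retry=(0,1,1)
15. T2 CAS -> counter=10 r=(9,9,7) succ=(1,2,2) retry=(0,1,1)
16. T1 CAS -> counter=10 r=(9,9,7) succ=(1,2,2) retry=(1,1,1)

counter=10 r=(9,9,7) succ=(1,2,2) retry=(1,1,1)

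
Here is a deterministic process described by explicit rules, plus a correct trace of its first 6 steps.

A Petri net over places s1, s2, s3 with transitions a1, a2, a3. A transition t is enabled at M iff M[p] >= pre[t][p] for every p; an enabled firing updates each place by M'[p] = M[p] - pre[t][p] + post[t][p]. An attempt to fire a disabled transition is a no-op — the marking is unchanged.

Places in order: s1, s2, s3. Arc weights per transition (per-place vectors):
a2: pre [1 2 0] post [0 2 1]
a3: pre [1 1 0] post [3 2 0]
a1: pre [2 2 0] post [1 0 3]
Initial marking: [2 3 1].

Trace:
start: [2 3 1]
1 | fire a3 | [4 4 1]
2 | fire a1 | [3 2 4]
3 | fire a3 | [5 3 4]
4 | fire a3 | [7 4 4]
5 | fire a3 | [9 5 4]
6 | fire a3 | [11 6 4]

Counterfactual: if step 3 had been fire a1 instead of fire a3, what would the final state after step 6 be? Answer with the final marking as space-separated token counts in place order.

(re-executing from step 3 with the substitution; state before step 3: [3 2 4])
3 | fire a1 | [2 0 7]
4 | fire a3 | [2 0 7]
5 | fire a3 | [2 0 7]
6 | fire a3 | [2 0 7]

2 0 7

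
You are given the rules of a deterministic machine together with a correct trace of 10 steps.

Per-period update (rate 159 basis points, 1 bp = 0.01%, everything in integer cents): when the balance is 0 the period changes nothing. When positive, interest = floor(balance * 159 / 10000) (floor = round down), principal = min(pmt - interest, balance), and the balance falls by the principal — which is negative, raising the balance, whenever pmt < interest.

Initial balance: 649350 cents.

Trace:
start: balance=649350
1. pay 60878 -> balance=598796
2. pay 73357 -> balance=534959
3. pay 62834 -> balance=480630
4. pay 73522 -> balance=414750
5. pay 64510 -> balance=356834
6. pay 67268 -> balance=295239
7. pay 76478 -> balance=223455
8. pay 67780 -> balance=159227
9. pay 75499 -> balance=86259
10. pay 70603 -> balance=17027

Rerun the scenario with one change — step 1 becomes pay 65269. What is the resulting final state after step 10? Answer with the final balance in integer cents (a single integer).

(re-executing from step 1 with the substitution; state before step 1: balance=649350)
1. pay 65269 -> balance=594405
2. pay 73357 -> balance=530499
3. pay 62834 -> balance=476099
4. pay 73522 -> balance=410146
5. pay 64510 -> balance=352157
6. pay 67268 -> balance=290488
7. pay 76478 -> balance=218628
8. pay 67780 -> balance=154324
9. pay 75499 -> balance=81278
10. pay 70603 -> balance=11967

11967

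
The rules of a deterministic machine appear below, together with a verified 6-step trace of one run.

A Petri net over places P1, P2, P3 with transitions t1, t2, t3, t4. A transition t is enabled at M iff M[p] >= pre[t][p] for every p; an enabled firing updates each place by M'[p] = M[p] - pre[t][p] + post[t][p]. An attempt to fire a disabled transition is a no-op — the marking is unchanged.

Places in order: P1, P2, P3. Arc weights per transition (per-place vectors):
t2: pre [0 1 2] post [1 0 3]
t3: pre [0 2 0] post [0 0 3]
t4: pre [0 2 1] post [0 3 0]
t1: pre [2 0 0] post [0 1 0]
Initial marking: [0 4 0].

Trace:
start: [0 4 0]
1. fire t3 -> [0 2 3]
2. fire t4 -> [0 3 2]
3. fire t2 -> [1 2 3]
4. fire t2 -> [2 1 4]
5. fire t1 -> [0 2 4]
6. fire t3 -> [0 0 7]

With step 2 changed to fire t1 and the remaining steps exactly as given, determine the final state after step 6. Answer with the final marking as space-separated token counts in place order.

0 1 5

(re-executing from step 2 with the substitution; state before step 2: [0 2 3])
2. fire t1 -> [0 2 3]
3. fire t2 -> [1 1 4]
4. fire t2 -> [2 0 5]
5. fire t1 -> [0 1 5]
6. fire t3 -> [0 1 5]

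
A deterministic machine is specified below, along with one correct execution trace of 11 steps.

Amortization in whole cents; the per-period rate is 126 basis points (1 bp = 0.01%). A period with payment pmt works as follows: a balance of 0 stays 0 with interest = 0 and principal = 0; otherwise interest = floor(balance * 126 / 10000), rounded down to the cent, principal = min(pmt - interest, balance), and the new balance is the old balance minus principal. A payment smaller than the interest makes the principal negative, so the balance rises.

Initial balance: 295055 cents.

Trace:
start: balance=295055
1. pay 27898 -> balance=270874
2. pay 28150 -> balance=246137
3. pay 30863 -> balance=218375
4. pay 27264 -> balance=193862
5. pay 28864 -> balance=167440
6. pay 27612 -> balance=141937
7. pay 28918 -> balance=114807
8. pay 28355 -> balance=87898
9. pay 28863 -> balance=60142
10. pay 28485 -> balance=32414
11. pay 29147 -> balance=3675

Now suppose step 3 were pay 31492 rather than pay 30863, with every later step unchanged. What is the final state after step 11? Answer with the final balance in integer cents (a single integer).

(re-executing from step 3 with the substitution; state before step 3: balance=246137)
3. pay 31492 -> balance=217746
4. pay 27264 -> balance=193225
5. pay 28864 -> balance=166795
6. pay 27612 -> balance=141284
7. pay 28918 -> balance=114146
8. pay 28355 -> balance=87229
9. pay 28863 -> balance=59465
10. pay 28485 -> balance=31729
11. pay 29147 -> balance=2981

2981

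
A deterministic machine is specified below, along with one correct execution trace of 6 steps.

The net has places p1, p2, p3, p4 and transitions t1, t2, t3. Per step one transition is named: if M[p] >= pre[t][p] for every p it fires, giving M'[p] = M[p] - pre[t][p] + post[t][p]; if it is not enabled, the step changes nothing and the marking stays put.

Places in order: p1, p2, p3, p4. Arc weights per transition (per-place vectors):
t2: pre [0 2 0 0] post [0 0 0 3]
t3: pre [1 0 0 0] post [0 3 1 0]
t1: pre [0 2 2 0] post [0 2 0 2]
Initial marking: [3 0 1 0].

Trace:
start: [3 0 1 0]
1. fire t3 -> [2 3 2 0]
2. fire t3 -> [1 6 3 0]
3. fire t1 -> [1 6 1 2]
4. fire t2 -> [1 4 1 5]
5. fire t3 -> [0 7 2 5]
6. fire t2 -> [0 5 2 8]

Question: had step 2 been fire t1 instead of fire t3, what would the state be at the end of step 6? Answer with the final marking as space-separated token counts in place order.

(re-executing from step 2 with the substitution; state before step 2: [2 3 2 0])
2. fire t1 -> [2 3 0 2]
3. fire t1 -> [2 3 0 2]
4. fire t2 -> [2 1 0 5]
5. fire t3 -> [1 4 1 5]
6. fire t2 -> [1 2 1 8]

1 2 1 8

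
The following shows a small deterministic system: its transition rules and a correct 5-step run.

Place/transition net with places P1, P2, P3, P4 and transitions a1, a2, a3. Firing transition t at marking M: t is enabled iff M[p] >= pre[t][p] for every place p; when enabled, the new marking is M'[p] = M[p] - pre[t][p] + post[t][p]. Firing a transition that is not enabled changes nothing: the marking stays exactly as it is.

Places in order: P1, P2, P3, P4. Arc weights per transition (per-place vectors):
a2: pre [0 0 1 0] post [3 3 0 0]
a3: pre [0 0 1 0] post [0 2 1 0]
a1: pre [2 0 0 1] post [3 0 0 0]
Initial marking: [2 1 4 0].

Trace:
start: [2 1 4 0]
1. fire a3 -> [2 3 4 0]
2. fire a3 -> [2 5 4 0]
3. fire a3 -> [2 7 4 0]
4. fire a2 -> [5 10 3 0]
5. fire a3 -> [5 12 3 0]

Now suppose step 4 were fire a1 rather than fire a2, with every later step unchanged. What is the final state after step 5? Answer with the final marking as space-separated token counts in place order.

(re-executing from step 4 with the substitution; state before step 4: [2 7 4 0])
4. fire a1 -> [2 7 4 0]
5. fire a3 -> [2 9 4 0]

2 9 4 0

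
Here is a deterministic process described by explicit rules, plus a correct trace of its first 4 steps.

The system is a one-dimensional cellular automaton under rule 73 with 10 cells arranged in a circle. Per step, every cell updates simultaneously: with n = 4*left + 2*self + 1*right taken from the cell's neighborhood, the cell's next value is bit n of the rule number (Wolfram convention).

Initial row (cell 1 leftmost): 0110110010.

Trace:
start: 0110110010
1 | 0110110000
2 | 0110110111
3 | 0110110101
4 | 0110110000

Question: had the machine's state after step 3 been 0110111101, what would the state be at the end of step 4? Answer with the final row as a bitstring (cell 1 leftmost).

0110100100

state after step 3 := 0110111101
4 | 0110100100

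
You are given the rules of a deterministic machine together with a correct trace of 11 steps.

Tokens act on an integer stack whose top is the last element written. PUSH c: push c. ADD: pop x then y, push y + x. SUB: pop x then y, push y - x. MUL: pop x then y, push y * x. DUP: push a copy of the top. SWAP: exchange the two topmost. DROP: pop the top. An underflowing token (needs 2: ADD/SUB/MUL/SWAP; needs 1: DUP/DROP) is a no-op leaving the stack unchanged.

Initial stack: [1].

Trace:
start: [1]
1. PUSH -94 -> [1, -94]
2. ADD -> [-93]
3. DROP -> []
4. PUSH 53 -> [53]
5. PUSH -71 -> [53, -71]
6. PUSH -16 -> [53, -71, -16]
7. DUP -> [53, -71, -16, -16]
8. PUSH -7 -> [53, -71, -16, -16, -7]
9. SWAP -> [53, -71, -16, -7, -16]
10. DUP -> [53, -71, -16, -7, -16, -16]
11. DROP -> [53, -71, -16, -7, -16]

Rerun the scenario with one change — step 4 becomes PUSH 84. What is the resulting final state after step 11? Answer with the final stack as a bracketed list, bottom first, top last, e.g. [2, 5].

(re-executing from step 4 with the substitution; state before step 4: [])
4. PUSH 84 -> [84]
5. PUSH -71 -> [84, -71]
6. PUSH -16 -> [84, -71, -16]
7. DUP -> [84, -71, -16, -16]
8. PUSH -7 -> [84, -71, -16, -16, -7]
9. SWAP -> [84, -71, -16, -7, -16]
10. DUP -> [84, -71, -16, -7, -16, -16]
11. DROP -> [84, -71, -16, -7, -16]

[84, -71, -16, -7, -16]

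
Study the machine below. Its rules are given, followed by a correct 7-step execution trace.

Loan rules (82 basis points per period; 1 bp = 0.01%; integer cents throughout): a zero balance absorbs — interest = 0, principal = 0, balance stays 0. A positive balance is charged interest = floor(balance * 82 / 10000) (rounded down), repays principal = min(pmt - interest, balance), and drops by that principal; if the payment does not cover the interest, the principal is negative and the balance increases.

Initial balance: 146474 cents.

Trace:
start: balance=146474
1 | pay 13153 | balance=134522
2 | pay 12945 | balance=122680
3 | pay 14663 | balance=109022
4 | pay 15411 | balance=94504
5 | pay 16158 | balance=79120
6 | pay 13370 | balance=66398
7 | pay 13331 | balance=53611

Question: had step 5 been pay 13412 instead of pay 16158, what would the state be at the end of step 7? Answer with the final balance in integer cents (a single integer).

56403

(re-executing from step 5 with the substitution; state before step 5: balance=94504)
5 | pay 13412 | balance=81866
6 | pay 13370 | balance=69167
7 | pay 13331 | balance=56403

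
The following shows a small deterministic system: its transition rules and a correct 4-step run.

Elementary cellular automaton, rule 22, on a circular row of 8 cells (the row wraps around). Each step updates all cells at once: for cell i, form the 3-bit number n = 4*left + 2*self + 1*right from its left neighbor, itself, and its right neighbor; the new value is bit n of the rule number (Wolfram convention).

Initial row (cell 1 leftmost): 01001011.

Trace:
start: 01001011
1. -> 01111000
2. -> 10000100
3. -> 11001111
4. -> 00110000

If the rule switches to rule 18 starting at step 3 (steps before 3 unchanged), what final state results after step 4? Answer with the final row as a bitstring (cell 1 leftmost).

(re-executing steps 3..4 under rule 18; state before step 3: 10000100)
3. -> 01001011
4. -> 00110000

00110000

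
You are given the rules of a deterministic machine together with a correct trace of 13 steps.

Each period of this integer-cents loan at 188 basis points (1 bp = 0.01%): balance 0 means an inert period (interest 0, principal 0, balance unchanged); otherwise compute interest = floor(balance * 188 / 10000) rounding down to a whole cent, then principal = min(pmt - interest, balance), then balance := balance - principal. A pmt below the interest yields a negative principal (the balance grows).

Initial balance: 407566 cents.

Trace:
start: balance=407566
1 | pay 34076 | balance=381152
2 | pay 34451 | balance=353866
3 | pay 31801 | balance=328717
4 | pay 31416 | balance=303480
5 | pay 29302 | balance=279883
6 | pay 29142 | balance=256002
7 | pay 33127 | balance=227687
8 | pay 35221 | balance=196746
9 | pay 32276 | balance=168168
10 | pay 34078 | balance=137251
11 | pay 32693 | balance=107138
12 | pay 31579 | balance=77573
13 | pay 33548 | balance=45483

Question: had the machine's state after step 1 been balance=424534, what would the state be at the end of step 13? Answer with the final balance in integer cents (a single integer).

99732

state after step 1 := balance=424534
2 | pay 34451 | balance=398064
3 | pay 31801 | balance=373746
4 | pay 31416 | balance=349356
5 | pay 29302 | balance=326621
6 | pay 29142 | balance=303619
7 | pay 33127 | balance=276200
8 | pay 35221 | balance=246171
9 | pay 32276 | balance=218523
10 | pay 34078 | balance=188553
11 | pay 32693 | balance=159404
12 | pay 31579 | balance=130821
13 | pay 33548 | balance=99732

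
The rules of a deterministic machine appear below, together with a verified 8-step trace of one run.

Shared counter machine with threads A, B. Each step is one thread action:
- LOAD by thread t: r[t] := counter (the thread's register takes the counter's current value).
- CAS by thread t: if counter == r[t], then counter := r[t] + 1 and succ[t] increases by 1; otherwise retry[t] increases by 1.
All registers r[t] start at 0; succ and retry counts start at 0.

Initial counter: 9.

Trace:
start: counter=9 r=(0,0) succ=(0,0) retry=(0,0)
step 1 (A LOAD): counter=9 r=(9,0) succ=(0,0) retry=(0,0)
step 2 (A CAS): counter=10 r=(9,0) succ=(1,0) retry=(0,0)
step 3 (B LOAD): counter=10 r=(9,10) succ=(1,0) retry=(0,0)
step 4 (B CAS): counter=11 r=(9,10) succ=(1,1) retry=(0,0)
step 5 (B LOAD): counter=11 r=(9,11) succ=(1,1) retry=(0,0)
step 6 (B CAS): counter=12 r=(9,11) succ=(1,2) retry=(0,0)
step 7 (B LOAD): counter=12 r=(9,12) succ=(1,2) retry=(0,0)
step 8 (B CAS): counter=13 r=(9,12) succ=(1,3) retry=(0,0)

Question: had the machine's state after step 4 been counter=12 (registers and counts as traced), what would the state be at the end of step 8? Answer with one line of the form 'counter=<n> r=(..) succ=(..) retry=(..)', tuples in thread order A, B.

counter=14 r=(9,13) succ=(1,3) retry=(0,0)

state after step 4 := counter=12 r=(9,10) succ=(1,1) retry=(0,0)
step 5 (B LOAD): counter=12 r=(9,12) succ=(1,1) retry=(0,0)
step 6 (B CAS): counter=13 r=(9,12) succ=(1,2) retry=(0,0)
step 7 (B LOAD): counter=13 r=(9,13) succ=(1,2) retry=(0,0)
step 8 (B CAS): counter=14 r=(9,13) succ=(1,3) retry=(0,0)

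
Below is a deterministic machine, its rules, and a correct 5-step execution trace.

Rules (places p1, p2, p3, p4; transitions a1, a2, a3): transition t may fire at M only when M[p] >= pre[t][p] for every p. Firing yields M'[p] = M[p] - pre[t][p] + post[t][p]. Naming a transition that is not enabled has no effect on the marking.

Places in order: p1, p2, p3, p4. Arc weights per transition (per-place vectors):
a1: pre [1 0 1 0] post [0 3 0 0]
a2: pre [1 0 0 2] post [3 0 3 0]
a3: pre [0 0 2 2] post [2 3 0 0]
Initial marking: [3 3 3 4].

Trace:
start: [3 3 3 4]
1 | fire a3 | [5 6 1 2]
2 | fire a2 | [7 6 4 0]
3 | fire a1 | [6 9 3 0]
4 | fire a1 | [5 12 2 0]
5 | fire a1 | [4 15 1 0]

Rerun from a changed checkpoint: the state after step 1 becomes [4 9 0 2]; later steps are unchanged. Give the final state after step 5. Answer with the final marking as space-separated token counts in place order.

3 18 0 0

state after step 1 := [4 9 0 2]
2 | fire a2 | [6 9 3 0]
3 | fire a1 | [5 12 2 0]
4 | fire a1 | [4 15 1 0]
5 | fire a1 | [3 18 0 0]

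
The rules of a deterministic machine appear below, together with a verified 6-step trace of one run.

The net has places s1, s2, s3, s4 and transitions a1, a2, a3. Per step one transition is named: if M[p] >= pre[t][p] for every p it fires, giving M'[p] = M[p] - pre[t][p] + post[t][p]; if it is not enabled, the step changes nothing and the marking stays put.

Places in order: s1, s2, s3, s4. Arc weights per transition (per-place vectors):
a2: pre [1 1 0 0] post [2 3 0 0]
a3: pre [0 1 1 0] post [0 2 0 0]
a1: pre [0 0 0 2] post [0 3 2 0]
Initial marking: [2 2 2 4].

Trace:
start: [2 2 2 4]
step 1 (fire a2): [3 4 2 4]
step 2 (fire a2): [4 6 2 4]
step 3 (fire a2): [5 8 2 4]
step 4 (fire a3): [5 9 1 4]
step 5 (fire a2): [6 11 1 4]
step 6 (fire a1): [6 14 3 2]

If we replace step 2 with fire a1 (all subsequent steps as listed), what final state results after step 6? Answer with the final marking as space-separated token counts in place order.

(re-executing from step 2 with the substitution; state before step 2: [3 4 2 4])
step 2 (fire a1): [3 7 4 2]
step 3 (fire a2): [4 9 4 2]
step 4 (fire a3): [4 10 3 2]
step 5 (fire a2): [5 12 3 2]
step 6 (fire a1): [5 15 5 0]

5 15 5 0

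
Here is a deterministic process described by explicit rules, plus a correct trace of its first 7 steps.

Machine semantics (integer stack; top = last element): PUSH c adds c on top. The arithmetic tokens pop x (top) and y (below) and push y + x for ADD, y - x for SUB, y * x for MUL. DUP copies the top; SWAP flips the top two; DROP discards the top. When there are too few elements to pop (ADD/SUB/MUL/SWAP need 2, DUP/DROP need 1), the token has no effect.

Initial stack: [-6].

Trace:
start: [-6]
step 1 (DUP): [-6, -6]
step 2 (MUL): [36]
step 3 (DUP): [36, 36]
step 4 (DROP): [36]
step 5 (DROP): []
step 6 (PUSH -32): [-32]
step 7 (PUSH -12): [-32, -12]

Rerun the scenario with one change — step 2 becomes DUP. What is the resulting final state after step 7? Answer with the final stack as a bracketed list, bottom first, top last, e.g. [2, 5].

(re-executing from step 2 with the substitution; state before step 2: [-6, -6])
step 2 (DUP): [-6, -6, -6]
step 3 (DUP): [-6, -6, -6, -6]
step 4 (DROP): [-6, -6, -6]
step 5 (DROP): [-6, -6]
step 6 (PUSH -32): [-6, -6, -32]
step 7 (PUSH -12): [-6, -6, -32, -12]

[-6, -6, -32, -12]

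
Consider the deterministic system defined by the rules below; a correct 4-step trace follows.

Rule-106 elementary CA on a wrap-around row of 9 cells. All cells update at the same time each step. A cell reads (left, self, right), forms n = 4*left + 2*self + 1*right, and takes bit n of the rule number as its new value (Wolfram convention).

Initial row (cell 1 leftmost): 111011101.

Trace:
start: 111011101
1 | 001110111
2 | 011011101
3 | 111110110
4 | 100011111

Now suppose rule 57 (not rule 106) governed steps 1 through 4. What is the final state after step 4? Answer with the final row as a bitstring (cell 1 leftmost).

010101011

(re-executing steps 1..4 under rule 57; state before step 1: 111011101)
1 | 000110011
2 | 110101010
3 | 101010101
4 | 010101011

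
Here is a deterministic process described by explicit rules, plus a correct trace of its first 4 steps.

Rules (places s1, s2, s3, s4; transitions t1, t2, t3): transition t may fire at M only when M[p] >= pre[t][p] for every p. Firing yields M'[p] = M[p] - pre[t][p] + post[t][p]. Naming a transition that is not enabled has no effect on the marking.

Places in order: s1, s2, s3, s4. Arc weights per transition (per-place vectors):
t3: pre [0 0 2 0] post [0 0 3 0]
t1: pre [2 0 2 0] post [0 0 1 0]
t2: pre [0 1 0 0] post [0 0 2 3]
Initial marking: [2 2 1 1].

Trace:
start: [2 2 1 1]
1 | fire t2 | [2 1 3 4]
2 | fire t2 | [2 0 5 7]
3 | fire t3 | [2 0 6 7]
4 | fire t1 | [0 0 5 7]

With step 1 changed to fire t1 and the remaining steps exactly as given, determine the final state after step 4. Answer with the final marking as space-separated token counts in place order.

0 1 3 4

(re-executing from step 1 with the substitution; state before step 1: [2 2 1 1])
1 | fire t1 | [2 2 1 1]
2 | fire t2 | [2 1 3 4]
3 | fire t3 | [2 1 4 4]
4 | fire t1 | [0 1 3 4]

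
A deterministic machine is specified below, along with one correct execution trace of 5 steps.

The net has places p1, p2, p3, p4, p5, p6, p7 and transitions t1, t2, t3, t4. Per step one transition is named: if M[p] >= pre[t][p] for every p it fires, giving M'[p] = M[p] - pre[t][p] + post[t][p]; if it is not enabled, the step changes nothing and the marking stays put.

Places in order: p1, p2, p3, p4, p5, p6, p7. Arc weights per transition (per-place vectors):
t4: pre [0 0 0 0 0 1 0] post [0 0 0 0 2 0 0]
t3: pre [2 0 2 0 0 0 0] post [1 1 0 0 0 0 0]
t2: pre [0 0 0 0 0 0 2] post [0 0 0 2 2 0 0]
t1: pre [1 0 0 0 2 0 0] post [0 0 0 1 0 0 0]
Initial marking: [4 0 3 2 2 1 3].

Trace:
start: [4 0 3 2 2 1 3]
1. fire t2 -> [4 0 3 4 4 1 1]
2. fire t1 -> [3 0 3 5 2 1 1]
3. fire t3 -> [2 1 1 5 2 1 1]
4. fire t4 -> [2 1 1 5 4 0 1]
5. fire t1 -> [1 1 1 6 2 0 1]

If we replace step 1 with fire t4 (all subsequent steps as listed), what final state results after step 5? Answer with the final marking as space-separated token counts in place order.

(re-executing from step 1 with the substitution; state before step 1: [4 0 3 2 2 1 3])
1. fire t4 -> [4 0 3 2 4 0 3]
2. fire t1 -> [3 0 3 3 2 0 3]
3. fire t3 -> [2 1 1 3 2 0 3]
4. fire t4 -> [2 1 1 3 2 0 3]
5. fire t1 -> [1 1 1 4 0 0 3]

1 1 1 4 0 0 3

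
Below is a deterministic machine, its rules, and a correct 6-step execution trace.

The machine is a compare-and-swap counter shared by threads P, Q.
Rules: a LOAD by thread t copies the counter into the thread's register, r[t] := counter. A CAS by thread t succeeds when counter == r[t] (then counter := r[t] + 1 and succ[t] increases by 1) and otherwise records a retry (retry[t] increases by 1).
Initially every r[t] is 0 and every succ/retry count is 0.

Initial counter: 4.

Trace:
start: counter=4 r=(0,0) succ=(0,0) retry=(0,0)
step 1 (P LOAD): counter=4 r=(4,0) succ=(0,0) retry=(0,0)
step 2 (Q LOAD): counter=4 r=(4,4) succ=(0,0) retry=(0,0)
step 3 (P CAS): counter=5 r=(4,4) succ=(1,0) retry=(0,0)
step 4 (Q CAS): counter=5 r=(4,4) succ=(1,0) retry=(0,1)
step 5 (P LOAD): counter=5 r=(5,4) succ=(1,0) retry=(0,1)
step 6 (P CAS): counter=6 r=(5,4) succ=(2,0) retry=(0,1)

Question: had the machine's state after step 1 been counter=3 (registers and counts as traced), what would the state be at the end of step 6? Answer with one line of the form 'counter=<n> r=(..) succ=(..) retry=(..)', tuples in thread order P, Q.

counter=5 r=(4,3) succ=(1,1) retry=(1,0)

state after step 1 := counter=3 r=(4,0) succ=(0,0) retry=(0,0)
step 2 (Q LOAD): counter=3 r=(4,3) succ=(0,0) retry=(0,0)
step 3 (P CAS): counter=3 r=(4,3) succ=(0,0) retry=(1,0)
step 4 (Q CAS): counter=4 r=(4,3) succ=(0,1) retry=(1,0)
step 5 (P LOAD): counter=4 r=(4,3) succ=(0,1) retry=(1,0)
step 6 (P CAS): counter=5 r=(4,3) succ=(1,1) retry=(1,0)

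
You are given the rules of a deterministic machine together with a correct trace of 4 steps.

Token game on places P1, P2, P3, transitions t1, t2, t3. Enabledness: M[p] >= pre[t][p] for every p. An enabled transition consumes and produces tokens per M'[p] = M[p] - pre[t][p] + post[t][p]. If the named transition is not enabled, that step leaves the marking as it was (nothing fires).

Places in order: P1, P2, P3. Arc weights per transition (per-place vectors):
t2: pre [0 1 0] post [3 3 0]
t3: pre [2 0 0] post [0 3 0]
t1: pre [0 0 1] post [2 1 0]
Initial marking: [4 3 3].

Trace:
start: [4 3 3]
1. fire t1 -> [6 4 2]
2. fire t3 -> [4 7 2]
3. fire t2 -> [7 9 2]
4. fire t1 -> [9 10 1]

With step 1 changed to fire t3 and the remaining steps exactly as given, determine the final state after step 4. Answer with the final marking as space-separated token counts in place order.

(re-executing from step 1 with the substitution; state before step 1: [4 3 3])
1. fire t3 -> [2 6 3]
2. fire t3 -> [0 9 3]
3. fire t2 -> [3 11 3]
4. fire t1 -> [5 12 2]

5 12 2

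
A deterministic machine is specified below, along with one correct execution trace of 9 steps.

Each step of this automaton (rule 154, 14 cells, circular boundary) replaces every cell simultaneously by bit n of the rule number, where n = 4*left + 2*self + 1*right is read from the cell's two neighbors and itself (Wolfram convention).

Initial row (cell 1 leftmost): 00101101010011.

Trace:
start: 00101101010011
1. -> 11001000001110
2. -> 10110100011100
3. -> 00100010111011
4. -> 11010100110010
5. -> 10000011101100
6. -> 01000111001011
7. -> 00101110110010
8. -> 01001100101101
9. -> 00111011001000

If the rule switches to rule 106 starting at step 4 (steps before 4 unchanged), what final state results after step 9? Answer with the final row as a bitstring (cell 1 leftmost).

(re-executing steps 4..9 under rule 106; state before step 4: 00100010111011)
4. -> 01000101101111
5. -> 10001011111001
6. -> 10010110001011
7. -> 10101110010110
8. -> 01011010101111
9. -> 10111101011001

10111101011001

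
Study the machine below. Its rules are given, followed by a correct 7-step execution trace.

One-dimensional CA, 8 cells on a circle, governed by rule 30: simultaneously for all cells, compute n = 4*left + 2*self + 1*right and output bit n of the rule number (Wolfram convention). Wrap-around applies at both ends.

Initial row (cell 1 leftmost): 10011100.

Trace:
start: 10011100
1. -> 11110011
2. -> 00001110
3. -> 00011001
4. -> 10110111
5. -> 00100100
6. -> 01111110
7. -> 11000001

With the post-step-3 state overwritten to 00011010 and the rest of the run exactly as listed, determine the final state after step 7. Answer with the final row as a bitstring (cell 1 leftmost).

11011101

state after step 3 := 00011010
4. -> 00110011
5. -> 11101110
6. -> 10001000
7. -> 11011101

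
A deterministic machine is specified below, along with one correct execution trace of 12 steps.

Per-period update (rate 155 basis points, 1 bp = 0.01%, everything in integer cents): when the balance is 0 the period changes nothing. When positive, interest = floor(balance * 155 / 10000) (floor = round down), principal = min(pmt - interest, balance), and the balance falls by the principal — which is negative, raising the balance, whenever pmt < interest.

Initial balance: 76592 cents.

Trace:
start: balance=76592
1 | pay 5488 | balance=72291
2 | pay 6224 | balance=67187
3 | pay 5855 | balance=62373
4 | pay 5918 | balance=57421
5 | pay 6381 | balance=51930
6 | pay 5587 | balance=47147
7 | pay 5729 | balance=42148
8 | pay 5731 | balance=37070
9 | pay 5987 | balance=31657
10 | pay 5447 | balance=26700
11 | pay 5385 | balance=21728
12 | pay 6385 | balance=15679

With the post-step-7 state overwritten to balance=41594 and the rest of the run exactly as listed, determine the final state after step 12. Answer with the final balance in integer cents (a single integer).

state after step 7 := balance=41594
8 | pay 5731 | balance=36507
9 | pay 5987 | balance=31085
10 | pay 5447 | balance=26119
11 | pay 5385 | balance=21138
12 | pay 6385 | balance=15080

15080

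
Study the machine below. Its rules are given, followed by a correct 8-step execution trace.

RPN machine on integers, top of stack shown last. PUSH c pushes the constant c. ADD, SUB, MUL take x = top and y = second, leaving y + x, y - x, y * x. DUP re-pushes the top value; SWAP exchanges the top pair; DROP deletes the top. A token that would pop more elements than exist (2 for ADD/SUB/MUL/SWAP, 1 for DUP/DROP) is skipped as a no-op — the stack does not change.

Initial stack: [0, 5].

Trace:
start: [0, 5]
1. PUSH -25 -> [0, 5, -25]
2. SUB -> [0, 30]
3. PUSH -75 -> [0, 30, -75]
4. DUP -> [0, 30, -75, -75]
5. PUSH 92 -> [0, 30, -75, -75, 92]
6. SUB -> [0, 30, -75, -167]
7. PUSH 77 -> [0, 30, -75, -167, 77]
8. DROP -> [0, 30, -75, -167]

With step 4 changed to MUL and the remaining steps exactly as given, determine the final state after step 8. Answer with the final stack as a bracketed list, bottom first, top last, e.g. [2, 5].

(re-executing from step 4 with the substitution; state before step 4: [0, 30, -75])
4. MUL -> [0, -2250]
5. PUSH 92 -> [0, -2250, 92]
6. SUB -> [0, -2342]
7. PUSH 77 -> [0, -2342, 77]
8. DROP -> [0, -2342]

[0, -2342]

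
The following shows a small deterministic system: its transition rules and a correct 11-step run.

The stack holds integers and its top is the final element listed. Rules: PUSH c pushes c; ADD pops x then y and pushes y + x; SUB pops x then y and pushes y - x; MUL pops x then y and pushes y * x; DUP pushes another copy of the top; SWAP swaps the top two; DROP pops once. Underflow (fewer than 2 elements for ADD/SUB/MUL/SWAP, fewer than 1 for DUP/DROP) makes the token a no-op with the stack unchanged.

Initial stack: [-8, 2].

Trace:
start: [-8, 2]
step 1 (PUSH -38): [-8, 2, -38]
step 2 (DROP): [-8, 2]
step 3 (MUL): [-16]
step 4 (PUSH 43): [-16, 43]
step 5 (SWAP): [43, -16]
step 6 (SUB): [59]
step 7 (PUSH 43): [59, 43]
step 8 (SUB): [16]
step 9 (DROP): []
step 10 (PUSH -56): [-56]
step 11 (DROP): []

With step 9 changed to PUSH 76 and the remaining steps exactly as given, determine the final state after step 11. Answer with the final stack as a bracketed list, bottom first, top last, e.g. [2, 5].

[16, 76]

(re-executing from step 9 with the substitution; state before step 9: [16])
step 9 (PUSH 76): [16, 76]
step 10 (PUSH -56): [16, 76, -56]
step 11 (DROP): [16, 76]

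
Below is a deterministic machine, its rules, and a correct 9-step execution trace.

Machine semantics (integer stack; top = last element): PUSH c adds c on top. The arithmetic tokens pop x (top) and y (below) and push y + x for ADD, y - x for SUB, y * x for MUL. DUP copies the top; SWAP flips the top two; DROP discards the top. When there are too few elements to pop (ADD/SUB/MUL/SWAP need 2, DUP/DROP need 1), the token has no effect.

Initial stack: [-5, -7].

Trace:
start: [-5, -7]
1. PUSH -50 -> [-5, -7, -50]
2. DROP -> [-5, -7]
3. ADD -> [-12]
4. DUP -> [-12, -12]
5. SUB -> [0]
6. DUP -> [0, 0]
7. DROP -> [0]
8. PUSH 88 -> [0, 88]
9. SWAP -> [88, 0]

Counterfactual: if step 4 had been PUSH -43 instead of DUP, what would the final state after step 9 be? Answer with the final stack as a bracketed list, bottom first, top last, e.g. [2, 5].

[88, 31]

(re-executing from step 4 with the substitution; state before step 4: [-12])
4. PUSH -43 -> [-12, -43]
5. SUB -> [31]
6. DUP -> [31, 31]
7. DROP -> [31]
8. PUSH 88 -> [31, 88]
9. SWAP -> [88, 31]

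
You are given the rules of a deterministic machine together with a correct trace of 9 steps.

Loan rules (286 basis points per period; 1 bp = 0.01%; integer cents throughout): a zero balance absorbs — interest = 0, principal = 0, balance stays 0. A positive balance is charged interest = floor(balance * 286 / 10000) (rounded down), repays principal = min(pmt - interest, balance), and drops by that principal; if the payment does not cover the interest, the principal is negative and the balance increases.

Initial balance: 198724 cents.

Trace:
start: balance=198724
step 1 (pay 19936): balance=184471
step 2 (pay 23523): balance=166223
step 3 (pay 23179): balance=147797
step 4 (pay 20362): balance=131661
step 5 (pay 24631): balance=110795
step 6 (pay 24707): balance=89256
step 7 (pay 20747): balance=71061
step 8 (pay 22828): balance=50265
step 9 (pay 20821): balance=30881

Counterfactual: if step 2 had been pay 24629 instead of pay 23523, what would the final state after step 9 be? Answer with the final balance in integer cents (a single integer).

(re-executing from step 2 with the substitution; state before step 2: balance=184471)
step 2 (pay 24629): balance=165117
step 3 (pay 23179): balance=146660
step 4 (pay 20362): balance=130492
step 5 (pay 24631): balance=109593
step 6 (pay 24707): balance=88020
step 7 (pay 20747): balance=69790
step 8 (pay 22828): balance=48957
step 9 (pay 20821): balance=29536

29536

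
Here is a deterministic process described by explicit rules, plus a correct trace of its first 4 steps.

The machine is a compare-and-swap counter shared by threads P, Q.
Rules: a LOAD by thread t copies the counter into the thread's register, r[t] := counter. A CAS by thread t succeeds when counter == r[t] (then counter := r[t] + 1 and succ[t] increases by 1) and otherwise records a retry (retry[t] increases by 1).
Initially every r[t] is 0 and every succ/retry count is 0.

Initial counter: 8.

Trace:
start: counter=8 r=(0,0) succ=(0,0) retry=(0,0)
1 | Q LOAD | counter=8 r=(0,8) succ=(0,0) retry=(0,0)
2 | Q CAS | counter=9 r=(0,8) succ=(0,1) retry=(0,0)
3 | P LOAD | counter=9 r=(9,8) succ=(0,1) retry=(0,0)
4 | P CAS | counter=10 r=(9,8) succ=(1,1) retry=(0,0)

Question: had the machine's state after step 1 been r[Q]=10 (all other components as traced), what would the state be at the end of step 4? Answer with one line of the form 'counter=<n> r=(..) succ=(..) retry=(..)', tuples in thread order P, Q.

state after step 1 := counter=8 r=(0,10) succ=(0,0) retry=(0,0)
2 | Q CAS | counter=8 r=(0,10) succ=(0,0) retry=(0,1)
3 | P LOAD | counter=8 r=(8,10) succ=(0,0) retry=(0,1)
4 | P CAS | counter=9 r=(8,10) succ=(1,0) retry=(0,1)

counter=9 r=(8,10) succ=(1,0) retry=(0,1)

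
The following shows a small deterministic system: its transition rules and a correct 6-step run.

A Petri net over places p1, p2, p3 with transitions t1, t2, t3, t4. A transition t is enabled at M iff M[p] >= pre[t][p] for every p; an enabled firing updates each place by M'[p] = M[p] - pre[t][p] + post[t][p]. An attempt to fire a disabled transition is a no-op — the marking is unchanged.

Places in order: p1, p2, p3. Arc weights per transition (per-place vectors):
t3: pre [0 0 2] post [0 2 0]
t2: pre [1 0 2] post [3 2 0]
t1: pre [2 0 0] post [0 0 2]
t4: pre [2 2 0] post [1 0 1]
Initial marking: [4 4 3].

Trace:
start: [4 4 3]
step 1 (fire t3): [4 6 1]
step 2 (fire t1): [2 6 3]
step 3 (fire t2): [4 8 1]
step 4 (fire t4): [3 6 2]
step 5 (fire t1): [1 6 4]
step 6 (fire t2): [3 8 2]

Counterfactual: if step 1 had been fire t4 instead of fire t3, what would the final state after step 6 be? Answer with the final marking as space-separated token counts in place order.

0 2 7

(re-executing from step 1 with the substitution; state before step 1: [4 4 3])
step 1 (fire t4): [3 2 4]
step 2 (fire t1): [1 2 6]
step 3 (fire t2): [3 4 4]
step 4 (fire t4): [2 2 5]
step 5 (fire t1): [0 2 7]
step 6 (fire t2): [0 2 7]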